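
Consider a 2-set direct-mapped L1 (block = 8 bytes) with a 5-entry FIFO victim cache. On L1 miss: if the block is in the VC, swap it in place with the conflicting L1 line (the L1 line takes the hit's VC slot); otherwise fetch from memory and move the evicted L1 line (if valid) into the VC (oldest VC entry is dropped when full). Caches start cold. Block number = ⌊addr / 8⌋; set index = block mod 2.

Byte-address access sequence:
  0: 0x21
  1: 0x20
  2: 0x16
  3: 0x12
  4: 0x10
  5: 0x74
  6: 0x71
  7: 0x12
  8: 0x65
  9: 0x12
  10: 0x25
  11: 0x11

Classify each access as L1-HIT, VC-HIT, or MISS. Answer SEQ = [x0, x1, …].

SEQ = [MISS, L1-HIT, MISS, L1-HIT, L1-HIT, MISS, L1-HIT, VC-HIT, MISS, VC-HIT, VC-HIT, VC-HIT]

#0 0x21→b4/s0 MISS; vc=[]
#1 0x20→b4/s0 L1-HIT; vc=[]
#2 0x16→b2/s0 MISS; vc=[4]
#3 0x12→b2/s0 L1-HIT; vc=[4]
#4 0x10→b2/s0 L1-HIT; vc=[4]
#5 0x74→b14/s0 MISS; vc=[4,2]
#6 0x71→b14/s0 L1-HIT; vc=[4,2]
#7 0x12→b2/s0 VC-HIT; vc=[4,14]
#8 0x65→b12/s0 MISS; vc=[4,14,2]
#9 0x12→b2/s0 VC-HIT; vc=[4,14,12]
#10 0x25→b4/s0 VC-HIT; vc=[2,14,12]
#11 0x11→b2/s0 VC-HIT; vc=[4,14,12]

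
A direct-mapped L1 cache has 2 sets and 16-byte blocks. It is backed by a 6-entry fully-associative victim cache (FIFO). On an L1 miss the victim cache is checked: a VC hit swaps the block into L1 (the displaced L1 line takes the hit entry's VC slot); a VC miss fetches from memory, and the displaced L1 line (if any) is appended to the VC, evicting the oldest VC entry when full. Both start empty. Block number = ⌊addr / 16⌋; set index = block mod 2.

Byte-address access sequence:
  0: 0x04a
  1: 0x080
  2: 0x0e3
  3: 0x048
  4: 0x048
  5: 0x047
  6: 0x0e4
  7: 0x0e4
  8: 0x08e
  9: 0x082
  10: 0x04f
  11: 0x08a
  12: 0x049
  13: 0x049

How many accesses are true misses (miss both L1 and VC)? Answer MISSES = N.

0: 0x4a (blk 4, set 0) → MISS  vc=[]
1: 0x80 (blk 8, set 0) → MISS  vc=[4]
2: 0xe3 (blk 14, set 0) → MISS  vc=[4, 8]
3: 0x48 (blk 4, set 0) → VC-HIT  vc=[14, 8]
4: 0x48 (blk 4, set 0) → L1-HIT  vc=[14, 8]
5: 0x47 (blk 4, set 0) → L1-HIT  vc=[14, 8]
6: 0xe4 (blk 14, set 0) → VC-HIT  vc=[4, 8]
7: 0xe4 (blk 14, set 0) → L1-HIT  vc=[4, 8]
8: 0x8e (blk 8, set 0) → VC-HIT  vc=[4, 14]
9: 0x82 (blk 8, set 0) → L1-HIT  vc=[4, 14]
10: 0x4f (blk 4, set 0) → VC-HIT  vc=[8, 14]
11: 0x8a (blk 8, set 0) → VC-HIT  vc=[4, 14]
12: 0x49 (blk 4, set 0) → VC-HIT  vc=[8, 14]
13: 0x49 (blk 4, set 0) → L1-HIT  vc=[8, 14]

MISSES = 3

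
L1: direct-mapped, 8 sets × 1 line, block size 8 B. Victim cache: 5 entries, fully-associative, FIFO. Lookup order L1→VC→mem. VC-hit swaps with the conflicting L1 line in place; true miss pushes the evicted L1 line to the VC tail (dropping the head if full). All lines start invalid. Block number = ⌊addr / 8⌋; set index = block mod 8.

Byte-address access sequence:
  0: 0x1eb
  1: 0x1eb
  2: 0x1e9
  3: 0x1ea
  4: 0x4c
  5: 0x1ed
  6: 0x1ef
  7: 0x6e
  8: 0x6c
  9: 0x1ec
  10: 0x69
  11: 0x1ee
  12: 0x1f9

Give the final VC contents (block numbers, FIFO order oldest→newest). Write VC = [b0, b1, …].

VC = [13]

0: 0x1eb (blk 61, set 5) → MISS  vc=[]
1: 0x1eb (blk 61, set 5) → L1-HIT  vc=[]
2: 0x1e9 (blk 61, set 5) → L1-HIT  vc=[]
3: 0x1ea (blk 61, set 5) → L1-HIT  vc=[]
4: 0x4c (blk 9, set 1) → MISS  vc=[]
5: 0x1ed (blk 61, set 5) → L1-HIT  vc=[]
6: 0x1ef (blk 61, set 5) → L1-HIT  vc=[]
7: 0x6e (blk 13, set 5) → MISS  vc=[61]
8: 0x6c (blk 13, set 5) → L1-HIT  vc=[61]
9: 0x1ec (blk 61, set 5) → VC-HIT  vc=[13]
10: 0x69 (blk 13, set 5) → VC-HIT  vc=[61]
11: 0x1ee (blk 61, set 5) → VC-HIT  vc=[13]
12: 0x1f9 (blk 63, set 7) → MISS  vc=[13]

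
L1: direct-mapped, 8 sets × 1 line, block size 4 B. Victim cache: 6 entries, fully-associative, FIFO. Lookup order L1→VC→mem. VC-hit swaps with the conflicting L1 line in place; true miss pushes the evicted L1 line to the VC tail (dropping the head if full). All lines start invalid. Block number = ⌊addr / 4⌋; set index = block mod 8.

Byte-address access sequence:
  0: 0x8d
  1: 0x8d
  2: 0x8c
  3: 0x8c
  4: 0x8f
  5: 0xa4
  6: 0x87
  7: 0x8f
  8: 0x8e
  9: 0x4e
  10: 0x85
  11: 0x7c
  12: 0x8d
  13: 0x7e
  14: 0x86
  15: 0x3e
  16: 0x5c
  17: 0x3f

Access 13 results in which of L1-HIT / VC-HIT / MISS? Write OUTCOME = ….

OUTCOME = L1-HIT

#0 0x8d→b35/s3 MISS; vc=[]
#1 0x8d→b35/s3 L1-HIT; vc=[]
#2 0x8c→b35/s3 L1-HIT; vc=[]
#3 0x8c→b35/s3 L1-HIT; vc=[]
#4 0x8f→b35/s3 L1-HIT; vc=[]
#5 0xa4→b41/s1 MISS; vc=[]
#6 0x87→b33/s1 MISS; vc=[41]
#7 0x8f→b35/s3 L1-HIT; vc=[41]
#8 0x8e→b35/s3 L1-HIT; vc=[41]
#9 0x4e→b19/s3 MISS; vc=[41,35]
#10 0x85→b33/s1 L1-HIT; vc=[41,35]
#11 0x7c→b31/s7 MISS; vc=[41,35]
#12 0x8d→b35/s3 VC-HIT; vc=[41,19]
#13 0x7e→b31/s7 L1-HIT; vc=[41,19]
#14 0x86→b33/s1 L1-HIT; vc=[41,19]
#15 0x3e→b15/s7 MISS; vc=[41,19,31]
#16 0x5c→b23/s7 MISS; vc=[41,19,31,15]
#17 0x3f→b15/s7 VC-HIT; vc=[41,19,31,23]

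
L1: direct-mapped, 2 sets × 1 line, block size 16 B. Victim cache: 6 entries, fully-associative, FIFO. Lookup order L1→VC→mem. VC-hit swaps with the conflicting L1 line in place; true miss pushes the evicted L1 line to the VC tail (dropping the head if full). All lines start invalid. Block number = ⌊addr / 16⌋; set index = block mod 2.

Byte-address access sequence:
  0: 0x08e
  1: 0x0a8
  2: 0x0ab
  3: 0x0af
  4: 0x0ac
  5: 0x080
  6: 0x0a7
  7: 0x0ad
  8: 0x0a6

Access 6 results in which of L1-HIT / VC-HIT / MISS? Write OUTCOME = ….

  [0] addr=0x8e blk=8 s=0: MISS | VC []
  [1] addr=0xa8 blk=10 s=0: MISS | VC [8]
  [2] addr=0xab blk=10 s=0: L1-HIT | VC [8]
  [3] addr=0xaf blk=10 s=0: L1-HIT | VC [8]
  [4] addr=0xac blk=10 s=0: L1-HIT | VC [8]
  [5] addr=0x80 blk=8 s=0: VC-HIT | VC [10]
  [6] addr=0xa7 blk=10 s=0: VC-HIT | VC [8]
  [7] addr=0xad blk=10 s=0: L1-HIT | VC [8]
  [8] addr=0xa6 blk=10 s=0: L1-HIT | VC [8]

OUTCOME = VC-HIT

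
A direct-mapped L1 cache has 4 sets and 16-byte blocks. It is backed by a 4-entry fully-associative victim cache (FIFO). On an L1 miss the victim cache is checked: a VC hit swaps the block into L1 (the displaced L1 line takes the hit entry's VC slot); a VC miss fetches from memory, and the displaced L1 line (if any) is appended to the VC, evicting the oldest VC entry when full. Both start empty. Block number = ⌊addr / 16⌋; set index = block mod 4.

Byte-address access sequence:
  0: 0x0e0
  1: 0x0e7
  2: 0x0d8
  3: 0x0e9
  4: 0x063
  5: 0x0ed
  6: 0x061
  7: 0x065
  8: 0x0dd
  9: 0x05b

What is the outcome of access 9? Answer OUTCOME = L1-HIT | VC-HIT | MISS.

#0 0xe0→b14/s2 MISS; vc=[]
#1 0xe7→b14/s2 L1-HIT; vc=[]
#2 0xd8→b13/s1 MISS; vc=[]
#3 0xe9→b14/s2 L1-HIT; vc=[]
#4 0x63→b6/s2 MISS; vc=[14]
#5 0xed→b14/s2 VC-HIT; vc=[6]
#6 0x61→b6/s2 VC-HIT; vc=[14]
#7 0x65→b6/s2 L1-HIT; vc=[14]
#8 0xdd→b13/s1 L1-HIT; vc=[14]
#9 0x5b→b5/s1 MISS; vc=[14,13]

OUTCOME = MISS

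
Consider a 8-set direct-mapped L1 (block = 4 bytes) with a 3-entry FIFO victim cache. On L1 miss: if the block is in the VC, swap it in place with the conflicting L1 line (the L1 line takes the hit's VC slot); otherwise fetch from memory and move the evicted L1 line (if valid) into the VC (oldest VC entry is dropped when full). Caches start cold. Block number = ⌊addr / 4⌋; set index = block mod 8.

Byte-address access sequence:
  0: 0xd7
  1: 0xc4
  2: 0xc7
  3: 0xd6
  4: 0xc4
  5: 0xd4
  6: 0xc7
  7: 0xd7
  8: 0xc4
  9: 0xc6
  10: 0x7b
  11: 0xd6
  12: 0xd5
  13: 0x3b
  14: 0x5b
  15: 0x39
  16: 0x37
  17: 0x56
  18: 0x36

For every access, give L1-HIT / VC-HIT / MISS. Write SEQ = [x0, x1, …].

0: 0xd7 (blk 53, set 5) → MISS  vc=[]
1: 0xc4 (blk 49, set 1) → MISS  vc=[]
2: 0xc7 (blk 49, set 1) → L1-HIT  vc=[]
3: 0xd6 (blk 53, set 5) → L1-HIT  vc=[]
4: 0xc4 (blk 49, set 1) → L1-HIT  vc=[]
5: 0xd4 (blk 53, set 5) → L1-HIT  vc=[]
6: 0xc7 (blk 49, set 1) → L1-HIT  vc=[]
7: 0xd7 (blk 53, set 5) → L1-HIT  vc=[]
8: 0xc4 (blk 49, set 1) → L1-HIT  vc=[]
9: 0xc6 (blk 49, set 1) → L1-HIT  vc=[]
10: 0x7b (blk 30, set 6) → MISS  vc=[]
11: 0xd6 (blk 53, set 5) → L1-HIT  vc=[]
12: 0xd5 (blk 53, set 5) → L1-HIT  vc=[]
13: 0x3b (blk 14, set 6) → MISS  vc=[30]
14: 0x5b (blk 22, set 6) → MISS  vc=[30, 14]
15: 0x39 (blk 14, set 6) → VC-HIT  vc=[30, 22]
16: 0x37 (blk 13, set 5) → MISS  vc=[30, 22, 53]
17: 0x56 (blk 21, set 5) → MISS  vc=[22, 53, 13]
18: 0x36 (blk 13, set 5) → VC-HIT  vc=[22, 53, 21]

SEQ = [MISS, MISS, L1-HIT, L1-HIT, L1-HIT, L1-HIT, L1-HIT, L1-HIT, L1-HIT, L1-HIT, MISS, L1-HIT, L1-HIT, MISS, MISS, VC-HIT, MISS, MISS, VC-HIT]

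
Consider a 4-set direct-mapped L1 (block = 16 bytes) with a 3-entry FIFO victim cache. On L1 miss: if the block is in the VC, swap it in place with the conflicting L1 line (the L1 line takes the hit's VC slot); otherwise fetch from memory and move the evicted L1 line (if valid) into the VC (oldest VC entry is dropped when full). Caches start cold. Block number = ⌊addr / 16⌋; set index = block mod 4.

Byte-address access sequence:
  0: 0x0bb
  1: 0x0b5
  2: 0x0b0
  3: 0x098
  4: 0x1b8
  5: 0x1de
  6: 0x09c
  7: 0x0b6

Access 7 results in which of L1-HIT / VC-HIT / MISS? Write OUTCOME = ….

0: 0xbb (blk 11, set 3) → MISS  vc=[]
1: 0xb5 (blk 11, set 3) → L1-HIT  vc=[]
2: 0xb0 (blk 11, set 3) → L1-HIT  vc=[]
3: 0x98 (blk 9, set 1) → MISS  vc=[]
4: 0x1b8 (blk 27, set 3) → MISS  vc=[11]
5: 0x1de (blk 29, set 1) → MISS  vc=[11, 9]
6: 0x9c (blk 9, set 1) → VC-HIT  vc=[11, 29]
7: 0xb6 (blk 11, set 3) → VC-HIT  vc=[27, 29]

OUTCOME = VC-HIT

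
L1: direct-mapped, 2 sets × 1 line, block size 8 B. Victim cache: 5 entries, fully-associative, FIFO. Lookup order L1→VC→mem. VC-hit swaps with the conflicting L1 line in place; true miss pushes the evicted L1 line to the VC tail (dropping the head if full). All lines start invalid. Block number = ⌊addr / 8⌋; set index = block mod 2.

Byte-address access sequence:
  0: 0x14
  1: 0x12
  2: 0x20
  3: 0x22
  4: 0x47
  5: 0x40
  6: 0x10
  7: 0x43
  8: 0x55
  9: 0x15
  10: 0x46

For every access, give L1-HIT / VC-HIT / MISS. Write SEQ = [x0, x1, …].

0: 0x14 (blk 2, set 0) → MISS  vc=[]
1: 0x12 (blk 2, set 0) → L1-HIT  vc=[]
2: 0x20 (blk 4, set 0) → MISS  vc=[2]
3: 0x22 (blk 4, set 0) → L1-HIT  vc=[2]
4: 0x47 (blk 8, set 0) → MISS  vc=[2, 4]
5: 0x40 (blk 8, set 0) → L1-HIT  vc=[2, 4]
6: 0x10 (blk 2, set 0) → VC-HIT  vc=[8, 4]
7: 0x43 (blk 8, set 0) → VC-HIT  vc=[2, 4]
8: 0x55 (blk 10, set 0) → MISS  vc=[2, 4, 8]
9: 0x15 (blk 2, set 0) → VC-HIT  vc=[10, 4, 8]
10: 0x46 (blk 8, set 0) → VC-HIT  vc=[10, 4, 2]

SEQ = [MISS, L1-HIT, MISS, L1-HIT, MISS, L1-HIT, VC-HIT, VC-HIT, MISS, VC-HIT, VC-HIT]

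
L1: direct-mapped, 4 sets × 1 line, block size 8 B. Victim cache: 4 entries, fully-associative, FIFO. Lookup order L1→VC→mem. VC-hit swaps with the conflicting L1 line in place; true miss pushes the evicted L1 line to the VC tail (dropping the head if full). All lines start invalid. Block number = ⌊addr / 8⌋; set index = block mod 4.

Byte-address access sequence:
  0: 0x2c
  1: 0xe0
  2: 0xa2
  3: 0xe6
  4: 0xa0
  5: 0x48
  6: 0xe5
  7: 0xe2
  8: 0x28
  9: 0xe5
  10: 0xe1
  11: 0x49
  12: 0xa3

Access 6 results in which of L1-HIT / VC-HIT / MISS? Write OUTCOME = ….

0: 0x2c (blk 5, set 1) → MISS  vc=[]
1: 0xe0 (blk 28, set 0) → MISS  vc=[]
2: 0xa2 (blk 20, set 0) → MISS  vc=[28]
3: 0xe6 (blk 28, set 0) → VC-HIT  vc=[20]
4: 0xa0 (blk 20, set 0) → VC-HIT  vc=[28]
5: 0x48 (blk 9, set 1) → MISS  vc=[28, 5]
6: 0xe5 (blk 28, set 0) → VC-HIT  vc=[20, 5]
7: 0xe2 (blk 28, set 0) → L1-HIT  vc=[20, 5]
8: 0x28 (blk 5, set 1) → VC-HIT  vc=[20, 9]
9: 0xe5 (blk 28, set 0) → L1-HIT  vc=[20, 9]
10: 0xe1 (blk 28, set 0) → L1-HIT  vc=[20, 9]
11: 0x49 (blk 9, set 1) → VC-HIT  vc=[20, 5]
12: 0xa3 (blk 20, set 0) → VC-HIT  vc=[28, 5]

OUTCOME = VC-HIT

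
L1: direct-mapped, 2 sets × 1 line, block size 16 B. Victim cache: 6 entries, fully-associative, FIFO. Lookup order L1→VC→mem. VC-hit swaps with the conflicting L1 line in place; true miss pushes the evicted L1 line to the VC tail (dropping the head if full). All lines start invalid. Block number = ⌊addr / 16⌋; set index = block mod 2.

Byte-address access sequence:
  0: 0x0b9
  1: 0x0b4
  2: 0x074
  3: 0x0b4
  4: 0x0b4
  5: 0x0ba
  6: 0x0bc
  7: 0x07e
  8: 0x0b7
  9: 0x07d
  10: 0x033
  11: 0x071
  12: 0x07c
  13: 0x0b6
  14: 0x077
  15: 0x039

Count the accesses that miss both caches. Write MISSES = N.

MISSES = 3

#0 0xb9→b11/s1 MISS; vc=[]
#1 0xb4→b11/s1 L1-HIT; vc=[]
#2 0x74→b7/s1 MISS; vc=[11]
#3 0xb4→b11/s1 VC-HIT; vc=[7]
#4 0xb4→b11/s1 L1-HIT; vc=[7]
#5 0xba→b11/s1 L1-HIT; vc=[7]
#6 0xbc→b11/s1 L1-HIT; vc=[7]
#7 0x7e→b7/s1 VC-HIT; vc=[11]
#8 0xb7→b11/s1 VC-HIT; vc=[7]
#9 0x7d→b7/s1 VC-HIT; vc=[11]
#10 0x33→b3/s1 MISS; vc=[11,7]
#11 0x71→b7/s1 VC-HIT; vc=[11,3]
#12 0x7c→b7/s1 L1-HIT; vc=[11,3]
#13 0xb6→b11/s1 VC-HIT; vc=[7,3]
#14 0x77→b7/s1 VC-HIT; vc=[11,3]
#15 0x39→b3/s1 VC-HIT; vc=[11,7]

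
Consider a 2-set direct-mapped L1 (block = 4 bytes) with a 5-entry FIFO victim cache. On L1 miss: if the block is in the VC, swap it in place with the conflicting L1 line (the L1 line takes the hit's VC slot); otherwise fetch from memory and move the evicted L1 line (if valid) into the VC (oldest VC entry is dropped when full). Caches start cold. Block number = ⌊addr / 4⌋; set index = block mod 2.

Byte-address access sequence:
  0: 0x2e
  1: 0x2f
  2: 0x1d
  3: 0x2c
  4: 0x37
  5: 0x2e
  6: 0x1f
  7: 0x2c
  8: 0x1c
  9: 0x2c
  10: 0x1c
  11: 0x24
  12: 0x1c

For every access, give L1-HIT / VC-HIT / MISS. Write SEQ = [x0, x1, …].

0: 0x2e (blk 11, set 1) → MISS  vc=[]
1: 0x2f (blk 11, set 1) → L1-HIT  vc=[]
2: 0x1d (blk 7, set 1) → MISS  vc=[11]
3: 0x2c (blk 11, set 1) → VC-HIT  vc=[7]
4: 0x37 (blk 13, set 1) → MISS  vc=[7, 11]
5: 0x2e (blk 11, set 1) → VC-HIT  vc=[7, 13]
6: 0x1f (blk 7, set 1) → VC-HIT  vc=[11, 13]
7: 0x2c (blk 11, set 1) → VC-HIT  vc=[7, 13]
8: 0x1c (blk 7, set 1) → VC-HIT  vc=[11, 13]
9: 0x2c (blk 11, set 1) → VC-HIT  vc=[7, 13]
10: 0x1c (blk 7, set 1) → VC-HIT  vc=[11, 13]
11: 0x24 (blk 9, set 1) → MISS  vc=[11, 13, 7]
12: 0x1c (blk 7, set 1) → VC-HIT  vc=[11, 13, 9]

SEQ = [MISS, L1-HIT, MISS, VC-HIT, MISS, VC-HIT, VC-HIT, VC-HIT, VC-HIT, VC-HIT, VC-HIT, MISS, VC-HIT]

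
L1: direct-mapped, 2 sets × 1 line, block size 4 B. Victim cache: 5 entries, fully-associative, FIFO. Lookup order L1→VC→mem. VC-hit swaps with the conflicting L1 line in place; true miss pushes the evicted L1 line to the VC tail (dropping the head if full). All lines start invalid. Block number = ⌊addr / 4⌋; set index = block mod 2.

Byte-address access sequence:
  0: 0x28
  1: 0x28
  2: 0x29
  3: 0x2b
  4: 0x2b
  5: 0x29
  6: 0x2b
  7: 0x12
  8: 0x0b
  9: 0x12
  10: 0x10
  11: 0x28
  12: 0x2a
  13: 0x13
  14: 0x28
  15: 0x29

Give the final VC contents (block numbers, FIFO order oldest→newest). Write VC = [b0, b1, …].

VC = [4, 2]

  [0] addr=0x28 blk=10 s=0: MISS | VC []
  [1] addr=0x28 blk=10 s=0: L1-HIT | VC []
  [2] addr=0x29 blk=10 s=0: L1-HIT | VC []
  [3] addr=0x2b blk=10 s=0: L1-HIT | VC []
  [4] addr=0x2b blk=10 s=0: L1-HIT | VC []
  [5] addr=0x29 blk=10 s=0: L1-HIT | VC []
  [6] addr=0x2b blk=10 s=0: L1-HIT | VC []
  [7] addr=0x12 blk=4 s=0: MISS | VC [10]
  [8] addr=0xb blk=2 s=0: MISS | VC [10, 4]
  [9] addr=0x12 blk=4 s=0: VC-HIT | VC [10, 2]
  [10] addr=0x10 blk=4 s=0: L1-HIT | VC [10, 2]
  [11] addr=0x28 blk=10 s=0: VC-HIT | VC [4, 2]
  [12] addr=0x2a blk=10 s=0: L1-HIT | VC [4, 2]
  [13] addr=0x13 blk=4 s=0: VC-HIT | VC [10, 2]
  [14] addr=0x28 blk=10 s=0: VC-HIT | VC [4, 2]
  [15] addr=0x29 blk=10 s=0: L1-HIT | VC [4, 2]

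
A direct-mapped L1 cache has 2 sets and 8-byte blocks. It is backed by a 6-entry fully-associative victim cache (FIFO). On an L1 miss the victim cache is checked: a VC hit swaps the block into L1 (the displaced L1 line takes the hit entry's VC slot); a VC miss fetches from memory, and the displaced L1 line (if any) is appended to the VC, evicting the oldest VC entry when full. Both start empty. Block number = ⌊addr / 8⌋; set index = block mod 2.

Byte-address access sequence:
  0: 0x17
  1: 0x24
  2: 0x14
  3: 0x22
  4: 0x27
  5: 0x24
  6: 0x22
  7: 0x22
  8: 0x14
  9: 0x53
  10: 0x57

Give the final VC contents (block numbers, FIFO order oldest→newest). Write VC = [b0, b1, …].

VC = [4, 2]

0: 0x17 (blk 2, set 0) → MISS  vc=[]
1: 0x24 (blk 4, set 0) → MISS  vc=[2]
2: 0x14 (blk 2, set 0) → VC-HIT  vc=[4]
3: 0x22 (blk 4, set 0) → VC-HIT  vc=[2]
4: 0x27 (blk 4, set 0) → L1-HIT  vc=[2]
5: 0x24 (blk 4, set 0) → L1-HIT  vc=[2]
6: 0x22 (blk 4, set 0) → L1-HIT  vc=[2]
7: 0x22 (blk 4, set 0) → L1-HIT  vc=[2]
8: 0x14 (blk 2, set 0) → VC-HIT  vc=[4]
9: 0x53 (blk 10, set 0) → MISS  vc=[4, 2]
10: 0x57 (blk 10, set 0) → L1-HIT  vc=[4, 2]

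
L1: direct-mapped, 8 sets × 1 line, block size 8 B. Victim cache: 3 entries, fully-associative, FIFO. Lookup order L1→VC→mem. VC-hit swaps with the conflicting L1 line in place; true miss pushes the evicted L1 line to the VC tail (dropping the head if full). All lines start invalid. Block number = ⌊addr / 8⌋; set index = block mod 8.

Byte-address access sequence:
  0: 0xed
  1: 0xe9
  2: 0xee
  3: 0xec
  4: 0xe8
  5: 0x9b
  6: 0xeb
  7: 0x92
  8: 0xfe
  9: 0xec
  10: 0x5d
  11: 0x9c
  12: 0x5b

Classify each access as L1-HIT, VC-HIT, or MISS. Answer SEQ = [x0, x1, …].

SEQ = [MISS, L1-HIT, L1-HIT, L1-HIT, L1-HIT, MISS, L1-HIT, MISS, MISS, L1-HIT, MISS, VC-HIT, VC-HIT]

  [0] addr=0xed blk=29 s=5: MISS | VC []
  [1] addr=0xe9 blk=29 s=5: L1-HIT | VC []
  [2] addr=0xee blk=29 s=5: L1-HIT | VC []
  [3] addr=0xec blk=29 s=5: L1-HIT | VC []
  [4] addr=0xe8 blk=29 s=5: L1-HIT | VC []
  [5] addr=0x9b blk=19 s=3: MISS | VC []
  [6] addr=0xeb blk=29 s=5: L1-HIT | VC []
  [7] addr=0x92 blk=18 s=2: MISS | VC []
  [8] addr=0xfe blk=31 s=7: MISS | VC []
  [9] addr=0xec blk=29 s=5: L1-HIT | VC []
  [10] addr=0x5d blk=11 s=3: MISS | VC [19]
  [11] addr=0x9c blk=19 s=3: VC-HIT | VC [11]
  [12] addr=0x5b blk=11 s=3: VC-HIT | VC [19]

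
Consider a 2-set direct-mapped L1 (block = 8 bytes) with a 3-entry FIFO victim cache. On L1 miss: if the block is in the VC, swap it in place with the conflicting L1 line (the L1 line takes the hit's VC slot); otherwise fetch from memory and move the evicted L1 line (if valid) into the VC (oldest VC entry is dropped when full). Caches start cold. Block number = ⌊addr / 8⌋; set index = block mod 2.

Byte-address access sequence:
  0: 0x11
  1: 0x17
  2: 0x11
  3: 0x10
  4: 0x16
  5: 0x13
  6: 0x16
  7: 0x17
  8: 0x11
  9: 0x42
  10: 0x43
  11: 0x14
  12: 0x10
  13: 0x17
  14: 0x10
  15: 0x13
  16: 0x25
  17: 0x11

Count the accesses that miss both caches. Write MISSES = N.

#0 0x11→b2/s0 MISS; vc=[]
#1 0x17→b2/s0 L1-HIT; vc=[]
#2 0x11→b2/s0 L1-HIT; vc=[]
#3 0x10→b2/s0 L1-HIT; vc=[]
#4 0x16→b2/s0 L1-HIT; vc=[]
#5 0x13→b2/s0 L1-HIT; vc=[]
#6 0x16→b2/s0 L1-HIT; vc=[]
#7 0x17→b2/s0 L1-HIT; vc=[]
#8 0x11→b2/s0 L1-HIT; vc=[]
#9 0x42→b8/s0 MISS; vc=[2]
#10 0x43→b8/s0 L1-HIT; vc=[2]
#11 0x14→b2/s0 VC-HIT; vc=[8]
#12 0x10→b2/s0 L1-HIT; vc=[8]
#13 0x17→b2/s0 L1-HIT; vc=[8]
#14 0x10→b2/s0 L1-HIT; vc=[8]
#15 0x13→b2/s0 L1-HIT; vc=[8]
#16 0x25→b4/s0 MISS; vc=[8,2]
#17 0x11→b2/s0 VC-HIT; vc=[8,4]

MISSES = 3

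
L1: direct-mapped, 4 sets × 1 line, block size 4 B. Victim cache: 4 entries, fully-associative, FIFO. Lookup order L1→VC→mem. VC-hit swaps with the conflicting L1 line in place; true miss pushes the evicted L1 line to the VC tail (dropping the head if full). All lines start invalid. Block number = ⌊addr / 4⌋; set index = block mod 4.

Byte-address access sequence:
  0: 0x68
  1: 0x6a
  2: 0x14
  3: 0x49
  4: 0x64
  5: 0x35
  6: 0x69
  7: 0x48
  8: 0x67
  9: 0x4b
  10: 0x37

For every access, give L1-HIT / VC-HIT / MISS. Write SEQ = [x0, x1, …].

SEQ = [MISS, L1-HIT, MISS, MISS, MISS, MISS, VC-HIT, VC-HIT, VC-HIT, L1-HIT, VC-HIT]

#0 0x68→b26/s2 MISS; vc=[]
#1 0x6a→b26/s2 L1-HIT; vc=[]
#2 0x14→b5/s1 MISS; vc=[]
#3 0x49→b18/s2 MISS; vc=[26]
#4 0x64→b25/s1 MISS; vc=[26,5]
#5 0x35→b13/s1 MISS; vc=[26,5,25]
#6 0x69→b26/s2 VC-HIT; vc=[18,5,25]
#7 0x48→b18/s2 VC-HIT; vc=[26,5,25]
#8 0x67→b25/s1 VC-HIT; vc=[26,5,13]
#9 0x4b→b18/s2 L1-HIT; vc=[26,5,13]
#10 0x37→b13/s1 VC-HIT; vc=[26,5,25]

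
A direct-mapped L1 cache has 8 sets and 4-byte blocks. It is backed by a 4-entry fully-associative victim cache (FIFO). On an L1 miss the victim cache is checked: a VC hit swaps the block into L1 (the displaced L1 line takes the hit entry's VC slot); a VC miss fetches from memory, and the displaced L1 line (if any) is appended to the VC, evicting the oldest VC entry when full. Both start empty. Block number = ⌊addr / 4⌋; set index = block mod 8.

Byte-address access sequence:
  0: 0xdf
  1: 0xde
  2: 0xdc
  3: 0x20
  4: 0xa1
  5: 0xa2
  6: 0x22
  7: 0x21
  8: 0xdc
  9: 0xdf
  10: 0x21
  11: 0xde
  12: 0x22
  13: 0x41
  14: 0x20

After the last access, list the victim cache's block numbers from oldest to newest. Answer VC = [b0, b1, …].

0: 0xdf (blk 55, set 7) → MISS  vc=[]
1: 0xde (blk 55, set 7) → L1-HIT  vc=[]
2: 0xdc (blk 55, set 7) → L1-HIT  vc=[]
3: 0x20 (blk 8, set 0) → MISS  vc=[]
4: 0xa1 (blk 40, set 0) → MISS  vc=[8]
5: 0xa2 (blk 40, set 0) → L1-HIT  vc=[8]
6: 0x22 (blk 8, set 0) → VC-HIT  vc=[40]
7: 0x21 (blk 8, set 0) → L1-HIT  vc=[40]
8: 0xdc (blk 55, set 7) → L1-HIT  vc=[40]
9: 0xdf (blk 55, set 7) → L1-HIT  vc=[40]
10: 0x21 (blk 8, set 0) → L1-HIT  vc=[40]
11: 0xde (blk 55, set 7) → L1-HIT  vc=[40]
12: 0x22 (blk 8, set 0) → L1-HIT  vc=[40]
13: 0x41 (blk 16, set 0) → MISS  vc=[40, 8]
14: 0x20 (blk 8, set 0) → VC-HIT  vc=[40, 16]

VC = [40, 16]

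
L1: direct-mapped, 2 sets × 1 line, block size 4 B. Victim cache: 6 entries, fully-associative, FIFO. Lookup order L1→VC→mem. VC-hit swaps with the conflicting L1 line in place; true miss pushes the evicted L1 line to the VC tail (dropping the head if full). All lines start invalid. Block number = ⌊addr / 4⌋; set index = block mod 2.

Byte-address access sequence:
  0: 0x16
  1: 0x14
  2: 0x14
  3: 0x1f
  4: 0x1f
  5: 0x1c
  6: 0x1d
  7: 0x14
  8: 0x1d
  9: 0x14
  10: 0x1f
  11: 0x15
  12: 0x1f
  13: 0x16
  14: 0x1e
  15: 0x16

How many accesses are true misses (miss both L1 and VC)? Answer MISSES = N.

MISSES = 2

#0 0x16→b5/s1 MISS; vc=[]
#1 0x14→b5/s1 L1-HIT; vc=[]
#2 0x14→b5/s1 L1-HIT; vc=[]
#3 0x1f→b7/s1 MISS; vc=[5]
#4 0x1f→b7/s1 L1-HIT; vc=[5]
#5 0x1c→b7/s1 L1-HIT; vc=[5]
#6 0x1d→b7/s1 L1-HIT; vc=[5]
#7 0x14→b5/s1 VC-HIT; vc=[7]
#8 0x1d→b7/s1 VC-HIT; vc=[5]
#9 0x14→b5/s1 VC-HIT; vc=[7]
#10 0x1f→b7/s1 VC-HIT; vc=[5]
#11 0x15→b5/s1 VC-HIT; vc=[7]
#12 0x1f→b7/s1 VC-HIT; vc=[5]
#13 0x16→b5/s1 VC-HIT; vc=[7]
#14 0x1e→b7/s1 VC-HIT; vc=[5]
#15 0x16→b5/s1 VC-HIT; vc=[7]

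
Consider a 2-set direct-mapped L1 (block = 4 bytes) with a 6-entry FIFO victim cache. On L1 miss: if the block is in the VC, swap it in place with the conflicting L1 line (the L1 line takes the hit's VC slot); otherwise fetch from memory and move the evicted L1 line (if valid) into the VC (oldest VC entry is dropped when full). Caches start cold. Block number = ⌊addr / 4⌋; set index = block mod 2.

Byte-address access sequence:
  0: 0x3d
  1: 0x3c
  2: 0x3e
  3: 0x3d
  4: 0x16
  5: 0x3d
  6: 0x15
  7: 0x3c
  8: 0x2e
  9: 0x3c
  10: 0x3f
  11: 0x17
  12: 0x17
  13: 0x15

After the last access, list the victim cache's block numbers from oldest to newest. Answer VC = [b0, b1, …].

VC = [15, 11]

#0 0x3d→b15/s1 MISS; vc=[]
#1 0x3c→b15/s1 L1-HIT; vc=[]
#2 0x3e→b15/s1 L1-HIT; vc=[]
#3 0x3d→b15/s1 L1-HIT; vc=[]
#4 0x16→b5/s1 MISS; vc=[15]
#5 0x3d→b15/s1 VC-HIT; vc=[5]
#6 0x15→b5/s1 VC-HIT; vc=[15]
#7 0x3c→b15/s1 VC-HIT; vc=[5]
#8 0x2e→b11/s1 MISS; vc=[5,15]
#9 0x3c→b15/s1 VC-HIT; vc=[5,11]
#10 0x3f→b15/s1 L1-HIT; vc=[5,11]
#11 0x17→b5/s1 VC-HIT; vc=[15,11]
#12 0x17→b5/s1 L1-HIT; vc=[15,11]
#13 0x15→b5/s1 L1-HIT; vc=[15,11]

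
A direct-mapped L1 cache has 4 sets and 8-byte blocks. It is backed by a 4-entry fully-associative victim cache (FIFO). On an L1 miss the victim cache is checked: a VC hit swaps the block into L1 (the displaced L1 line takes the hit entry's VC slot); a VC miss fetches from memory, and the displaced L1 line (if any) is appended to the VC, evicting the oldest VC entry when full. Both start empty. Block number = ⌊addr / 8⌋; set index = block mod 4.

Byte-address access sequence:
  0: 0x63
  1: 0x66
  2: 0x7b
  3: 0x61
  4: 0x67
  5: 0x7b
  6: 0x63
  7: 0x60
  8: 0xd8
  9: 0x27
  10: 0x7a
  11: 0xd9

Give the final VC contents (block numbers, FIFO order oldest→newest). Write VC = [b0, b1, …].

  [0] addr=0x63 blk=12 s=0: MISS | VC []
  [1] addr=0x66 blk=12 s=0: L1-HIT | VC []
  [2] addr=0x7b blk=15 s=3: MISS | VC []
  [3] addr=0x61 blk=12 s=0: L1-HIT | VC []
  [4] addr=0x67 blk=12 s=0: L1-HIT | VC []
  [5] addr=0x7b blk=15 s=3: L1-HIT | VC []
  [6] addr=0x63 blk=12 s=0: L1-HIT | VC []
  [7] addr=0x60 blk=12 s=0: L1-HIT | VC []
  [8] addr=0xd8 blk=27 s=3: MISS | VC [15]
  [9] addr=0x27 blk=4 s=0: MISS | VC [15, 12]
  [10] addr=0x7a blk=15 s=3: VC-HIT | VC [27, 12]
  [11] addr=0xd9 blk=27 s=3: VC-HIT | VC [15, 12]

VC = [15, 12]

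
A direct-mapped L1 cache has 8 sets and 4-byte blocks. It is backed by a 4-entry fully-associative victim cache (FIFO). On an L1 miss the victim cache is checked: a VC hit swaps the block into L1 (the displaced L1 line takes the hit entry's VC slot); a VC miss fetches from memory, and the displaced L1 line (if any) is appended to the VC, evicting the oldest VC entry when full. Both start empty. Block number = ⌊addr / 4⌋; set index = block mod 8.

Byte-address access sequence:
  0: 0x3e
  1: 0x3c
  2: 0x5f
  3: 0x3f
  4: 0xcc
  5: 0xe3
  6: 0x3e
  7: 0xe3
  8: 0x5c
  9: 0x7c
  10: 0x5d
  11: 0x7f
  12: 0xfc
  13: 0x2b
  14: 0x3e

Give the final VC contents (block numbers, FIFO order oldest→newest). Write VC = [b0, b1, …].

#0 0x3e→b15/s7 MISS; vc=[]
#1 0x3c→b15/s7 L1-HIT; vc=[]
#2 0x5f→b23/s7 MISS; vc=[15]
#3 0x3f→b15/s7 VC-HIT; vc=[23]
#4 0xcc→b51/s3 MISS; vc=[23]
#5 0xe3→b56/s0 MISS; vc=[23]
#6 0x3e→b15/s7 L1-HIT; vc=[23]
#7 0xe3→b56/s0 L1-HIT; vc=[23]
#8 0x5c→b23/s7 VC-HIT; vc=[15]
#9 0x7c→b31/s7 MISS; vc=[15,23]
#10 0x5d→b23/s7 VC-HIT; vc=[15,31]
#11 0x7f→b31/s7 VC-HIT; vc=[15,23]
#12 0xfc→b63/s7 MISS; vc=[15,23,31]
#13 0x2b→b10/s2 MISS; vc=[15,23,31]
#14 0x3e→b15/s7 VC-HIT; vc=[63,23,31]

VC = [63, 23, 31]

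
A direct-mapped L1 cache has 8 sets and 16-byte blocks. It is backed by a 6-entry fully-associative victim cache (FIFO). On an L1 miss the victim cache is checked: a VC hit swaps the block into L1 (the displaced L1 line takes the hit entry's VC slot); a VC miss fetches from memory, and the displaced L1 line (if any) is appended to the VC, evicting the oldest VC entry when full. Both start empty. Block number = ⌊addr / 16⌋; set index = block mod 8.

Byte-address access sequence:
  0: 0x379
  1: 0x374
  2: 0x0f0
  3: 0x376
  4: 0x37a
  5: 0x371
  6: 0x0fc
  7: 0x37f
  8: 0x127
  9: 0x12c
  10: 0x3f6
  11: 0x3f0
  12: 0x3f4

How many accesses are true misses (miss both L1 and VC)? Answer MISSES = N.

#0 0x379→b55/s7 MISS; vc=[]
#1 0x374→b55/s7 L1-HIT; vc=[]
#2 0xf0→b15/s7 MISS; vc=[55]
#3 0x376→b55/s7 VC-HIT; vc=[15]
#4 0x37a→b55/s7 L1-HIT; vc=[15]
#5 0x371→b55/s7 L1-HIT; vc=[15]
#6 0xfc→b15/s7 VC-HIT; vc=[55]
#7 0x37f→b55/s7 VC-HIT; vc=[15]
#8 0x127→b18/s2 MISS; vc=[15]
#9 0x12c→b18/s2 L1-HIT; vc=[15]
#10 0x3f6→b63/s7 MISS; vc=[15,55]
#11 0x3f0→b63/s7 L1-HIT; vc=[15,55]
#12 0x3f4→b63/s7 L1-HIT; vc=[15,55]

MISSES = 4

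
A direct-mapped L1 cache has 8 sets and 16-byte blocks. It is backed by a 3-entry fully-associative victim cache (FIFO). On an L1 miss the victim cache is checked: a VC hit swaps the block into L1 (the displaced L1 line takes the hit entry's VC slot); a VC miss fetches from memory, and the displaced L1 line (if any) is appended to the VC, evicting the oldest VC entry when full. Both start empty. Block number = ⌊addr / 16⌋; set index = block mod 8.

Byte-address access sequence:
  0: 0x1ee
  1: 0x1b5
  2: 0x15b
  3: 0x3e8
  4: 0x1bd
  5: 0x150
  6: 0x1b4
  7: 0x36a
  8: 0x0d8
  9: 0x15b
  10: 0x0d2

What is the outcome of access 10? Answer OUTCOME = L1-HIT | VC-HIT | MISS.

OUTCOME = VC-HIT

0: 0x1ee (blk 30, set 6) → MISS  vc=[]
1: 0x1b5 (blk 27, set 3) → MISS  vc=[]
2: 0x15b (blk 21, set 5) → MISS  vc=[]
3: 0x3e8 (blk 62, set 6) → MISS  vc=[30]
4: 0x1bd (blk 27, set 3) → L1-HIT  vc=[30]
5: 0x150 (blk 21, set 5) → L1-HIT  vc=[30]
6: 0x1b4 (blk 27, set 3) → L1-HIT  vc=[30]
7: 0x36a (blk 54, set 6) → MISS  vc=[30, 62]
8: 0xd8 (blk 13, set 5) → MISS  vc=[30, 62, 21]
9: 0x15b (blk 21, set 5) → VC-HIT  vc=[30, 62, 13]
10: 0xd2 (blk 13, set 5) → VC-HIT  vc=[30, 62, 21]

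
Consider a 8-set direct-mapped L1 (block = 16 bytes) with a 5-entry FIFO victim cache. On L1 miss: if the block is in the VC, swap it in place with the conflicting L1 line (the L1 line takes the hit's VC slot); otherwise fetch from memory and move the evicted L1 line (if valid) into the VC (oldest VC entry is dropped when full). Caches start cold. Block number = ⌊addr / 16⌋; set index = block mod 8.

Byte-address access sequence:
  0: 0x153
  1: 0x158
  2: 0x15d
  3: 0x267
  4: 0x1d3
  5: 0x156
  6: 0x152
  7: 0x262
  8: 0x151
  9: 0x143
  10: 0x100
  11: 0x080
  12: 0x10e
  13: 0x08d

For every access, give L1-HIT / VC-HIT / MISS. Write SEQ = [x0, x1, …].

0: 0x153 (blk 21, set 5) → MISS  vc=[]
1: 0x158 (blk 21, set 5) → L1-HIT  vc=[]
2: 0x15d (blk 21, set 5) → L1-HIT  vc=[]
3: 0x267 (blk 38, set 6) → MISS  vc=[]
4: 0x1d3 (blk 29, set 5) → MISS  vc=[21]
5: 0x156 (blk 21, set 5) → VC-HIT  vc=[29]
6: 0x152 (blk 21, set 5) → L1-HIT  vc=[29]
7: 0x262 (blk 38, set 6) → L1-HIT  vc=[29]
8: 0x151 (blk 21, set 5) → L1-HIT  vc=[29]
9: 0x143 (blk 20, set 4) → MISS  vc=[29]
10: 0x100 (blk 16, set 0) → MISS  vc=[29]
11: 0x80 (blk 8, set 0) → MISS  vc=[29, 16]
12: 0x10e (blk 16, set 0) → VC-HIT  vc=[29, 8]
13: 0x8d (blk 8, set 0) → VC-HIT  vc=[29, 16]

SEQ = [MISS, L1-HIT, L1-HIT, MISS, MISS, VC-HIT, L1-HIT, L1-HIT, L1-HIT, MISS, MISS, MISS, VC-HIT, VC-HIT]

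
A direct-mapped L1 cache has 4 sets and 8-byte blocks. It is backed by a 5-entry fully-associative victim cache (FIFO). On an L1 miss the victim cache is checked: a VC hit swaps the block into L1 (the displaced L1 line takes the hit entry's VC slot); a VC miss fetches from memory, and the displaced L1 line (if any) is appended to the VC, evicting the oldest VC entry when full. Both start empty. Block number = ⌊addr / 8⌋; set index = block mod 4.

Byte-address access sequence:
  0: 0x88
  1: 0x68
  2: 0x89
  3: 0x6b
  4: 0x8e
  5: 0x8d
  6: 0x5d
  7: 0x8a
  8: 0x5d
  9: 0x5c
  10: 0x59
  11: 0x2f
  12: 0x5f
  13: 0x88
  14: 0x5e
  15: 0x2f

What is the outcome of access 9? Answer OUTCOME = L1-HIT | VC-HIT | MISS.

  [0] addr=0x88 blk=17 s=1: MISS | VC []
  [1] addr=0x68 blk=13 s=1: MISS | VC [17]
  [2] addr=0x89 blk=17 s=1: VC-HIT | VC [13]
  [3] addr=0x6b blk=13 s=1: VC-HIT | VC [17]
  [4] addr=0x8e blk=17 s=1: VC-HIT | VC [13]
  [5] addr=0x8d blk=17 s=1: L1-HIT | VC [13]
  [6] addr=0x5d blk=11 s=3: MISS | VC [13]
  [7] addr=0x8a blk=17 s=1: L1-HIT | VC [13]
  [8] addr=0x5d blk=11 s=3: L1-HIT | VC [13]
  [9] addr=0x5c blk=11 s=3: L1-HIT | VC [13]
  [10] addr=0x59 blk=11 s=3: L1-HIT | VC [13]
  [11] addr=0x2f blk=5 s=1: MISS | VC [13, 17]
  [12] addr=0x5f blk=11 s=3: L1-HIT | VC [13, 17]
  [13] addr=0x88 blk=17 s=1: VC-HIT | VC [13, 5]
  [14] addr=0x5e blk=11 s=3: L1-HIT | VC [13, 5]
  [15] addr=0x2f blk=5 s=1: VC-HIT | VC [13, 17]

OUTCOME = L1-HIT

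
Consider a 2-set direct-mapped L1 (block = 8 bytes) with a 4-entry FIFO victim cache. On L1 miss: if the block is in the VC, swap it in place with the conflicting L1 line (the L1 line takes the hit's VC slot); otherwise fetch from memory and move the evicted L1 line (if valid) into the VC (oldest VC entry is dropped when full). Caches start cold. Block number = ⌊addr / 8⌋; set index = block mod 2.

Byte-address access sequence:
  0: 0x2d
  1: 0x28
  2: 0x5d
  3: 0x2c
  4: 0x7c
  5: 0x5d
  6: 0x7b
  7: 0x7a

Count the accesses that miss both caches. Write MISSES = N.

0: 0x2d (blk 5, set 1) → MISS  vc=[]
1: 0x28 (blk 5, set 1) → L1-HIT  vc=[]
2: 0x5d (blk 11, set 1) → MISS  vc=[5]
3: 0x2c (blk 5, set 1) → VC-HIT  vc=[11]
4: 0x7c (blk 15, set 1) → MISS  vc=[11, 5]
5: 0x5d (blk 11, set 1) → VC-HIT  vc=[15, 5]
6: 0x7b (blk 15, set 1) → VC-HIT  vc=[11, 5]
7: 0x7a (blk 15, set 1) → L1-HIT  vc=[11, 5]

MISSES = 3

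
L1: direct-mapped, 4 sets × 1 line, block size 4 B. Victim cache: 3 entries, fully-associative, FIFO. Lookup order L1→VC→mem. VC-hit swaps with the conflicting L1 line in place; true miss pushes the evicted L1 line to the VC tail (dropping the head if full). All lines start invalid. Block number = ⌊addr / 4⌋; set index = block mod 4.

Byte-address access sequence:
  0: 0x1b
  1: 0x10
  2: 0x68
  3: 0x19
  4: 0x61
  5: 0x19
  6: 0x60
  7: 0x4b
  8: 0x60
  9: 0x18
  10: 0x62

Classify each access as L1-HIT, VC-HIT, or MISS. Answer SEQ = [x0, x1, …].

0: 0x1b (blk 6, set 2) → MISS  vc=[]
1: 0x10 (blk 4, set 0) → MISS  vc=[]
2: 0x68 (blk 26, set 2) → MISS  vc=[6]
3: 0x19 (blk 6, set 2) → VC-HIT  vc=[26]
4: 0x61 (blk 24, set 0) → MISS  vc=[26, 4]
5: 0x19 (blk 6, set 2) → L1-HIT  vc=[26, 4]
6: 0x60 (blk 24, set 0) → L1-HIT  vc=[26, 4]
7: 0x4b (blk 18, set 2) → MISS  vc=[26, 4, 6]
8: 0x60 (blk 24, set 0) → L1-HIT  vc=[26, 4, 6]
9: 0x18 (blk 6, set 2) → VC-HIT  vc=[26, 4, 18]
10: 0x62 (blk 24, set 0) → L1-HIT  vc=[26, 4, 18]

SEQ = [MISS, MISS, MISS, VC-HIT, MISS, L1-HIT, L1-HIT, MISS, L1-HIT, VC-HIT, L1-HIT]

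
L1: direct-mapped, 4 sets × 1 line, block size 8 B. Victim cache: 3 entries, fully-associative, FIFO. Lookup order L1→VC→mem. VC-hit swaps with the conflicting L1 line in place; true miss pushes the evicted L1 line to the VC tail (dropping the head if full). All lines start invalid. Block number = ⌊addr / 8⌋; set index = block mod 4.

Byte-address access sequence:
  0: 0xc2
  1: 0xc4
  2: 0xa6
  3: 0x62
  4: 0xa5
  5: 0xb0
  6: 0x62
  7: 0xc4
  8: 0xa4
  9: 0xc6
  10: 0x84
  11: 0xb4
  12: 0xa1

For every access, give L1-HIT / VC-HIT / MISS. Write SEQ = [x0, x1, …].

SEQ = [MISS, L1-HIT, MISS, MISS, VC-HIT, MISS, VC-HIT, VC-HIT, VC-HIT, VC-HIT, MISS, L1-HIT, VC-HIT]

#0 0xc2→b24/s0 MISS; vc=[]
#1 0xc4→b24/s0 L1-HIT; vc=[]
#2 0xa6→b20/s0 MISS; vc=[24]
#3 0x62→b12/s0 MISS; vc=[24,20]
#4 0xa5→b20/s0 VC-HIT; vc=[24,12]
#5 0xb0→b22/s2 MISS; vc=[24,12]
#6 0x62→b12/s0 VC-HIT; vc=[24,20]
#7 0xc4→b24/s0 VC-HIT; vc=[12,20]
#8 0xa4→b20/s0 VC-HIT; vc=[12,24]
#9 0xc6→b24/s0 VC-HIT; vc=[12,20]
#10 0x84→b16/s0 MISS; vc=[12,20,24]
#11 0xb4→b22/s2 L1-HIT; vc=[12,20,24]
#12 0xa1→b20/s0 VC-HIT; vc=[12,16,24]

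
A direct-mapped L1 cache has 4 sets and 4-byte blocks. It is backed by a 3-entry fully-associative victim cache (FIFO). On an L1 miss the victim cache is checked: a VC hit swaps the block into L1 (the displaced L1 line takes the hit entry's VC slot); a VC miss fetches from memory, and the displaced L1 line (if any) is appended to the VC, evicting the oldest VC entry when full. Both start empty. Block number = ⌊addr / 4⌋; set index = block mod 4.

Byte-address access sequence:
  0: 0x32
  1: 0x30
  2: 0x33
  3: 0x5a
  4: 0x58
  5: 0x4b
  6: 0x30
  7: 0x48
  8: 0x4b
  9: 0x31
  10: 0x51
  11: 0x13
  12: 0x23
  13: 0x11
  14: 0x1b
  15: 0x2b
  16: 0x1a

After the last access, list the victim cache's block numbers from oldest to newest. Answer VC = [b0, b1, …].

  [0] addr=0x32 blk=12 s=0: MISS | VC []
  [1] addr=0x30 blk=12 s=0: L1-HIT | VC []
  [2] addr=0x33 blk=12 s=0: L1-HIT | VC []
  [3] addr=0x5a blk=22 s=2: MISS | VC []
  [4] addr=0x58 blk=22 s=2: L1-HIT | VC []
  [5] addr=0x4b blk=18 s=2: MISS | VC [22]
  [6] addr=0x30 blk=12 s=0: L1-HIT | VC [22]
  [7] addr=0x48 blk=18 s=2: L1-HIT | VC [22]
  [8] addr=0x4b blk=18 s=2: L1-HIT | VC [22]
  [9] addr=0x31 blk=12 s=0: L1-HIT | VC [22]
  [10] addr=0x51 blk=20 s=0: MISS | VC [22, 12]
  [11] addr=0x13 blk=4 s=0: MISS | VC [22, 12, 20]
  [12] addr=0x23 blk=8 s=0: MISS | VC [12, 20, 4]
  [13] addr=0x11 blk=4 s=0: VC-HIT | VC [12, 20, 8]
  [14] addr=0x1b blk=6 s=2: MISS | VC [20, 8, 18]
  [15] addr=0x2b blk=10 s=2: MISS | VC [8, 18, 6]
  [16] addr=0x1a blk=6 s=2: VC-HIT | VC [8, 18, 10]

VC = [8, 18, 10]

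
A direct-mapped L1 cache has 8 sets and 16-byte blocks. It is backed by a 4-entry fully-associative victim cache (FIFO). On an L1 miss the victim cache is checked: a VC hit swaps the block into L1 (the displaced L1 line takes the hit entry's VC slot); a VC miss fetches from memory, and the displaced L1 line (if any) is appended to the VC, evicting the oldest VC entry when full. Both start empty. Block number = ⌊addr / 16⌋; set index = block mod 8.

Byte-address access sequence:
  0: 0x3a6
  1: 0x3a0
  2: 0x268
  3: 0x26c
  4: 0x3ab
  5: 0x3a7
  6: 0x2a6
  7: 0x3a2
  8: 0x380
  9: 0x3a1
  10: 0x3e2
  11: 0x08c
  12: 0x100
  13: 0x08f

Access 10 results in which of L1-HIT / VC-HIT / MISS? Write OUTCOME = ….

OUTCOME = MISS

0: 0x3a6 (blk 58, set 2) → MISS  vc=[]
1: 0x3a0 (blk 58, set 2) → L1-HIT  vc=[]
2: 0x268 (blk 38, set 6) → MISS  vc=[]
3: 0x26c (blk 38, set 6) → L1-HIT  vc=[]
4: 0x3ab (blk 58, set 2) → L1-HIT  vc=[]
5: 0x3a7 (blk 58, set 2) → L1-HIT  vc=[]
6: 0x2a6 (blk 42, set 2) → MISS  vc=[58]
7: 0x3a2 (blk 58, set 2) → VC-HIT  vc=[42]
8: 0x380 (blk 56, set 0) → MISS  vc=[42]
9: 0x3a1 (blk 58, set 2) → L1-HIT  vc=[42]
10: 0x3e2 (blk 62, set 6) → MISS  vc=[42, 38]
11: 0x8c (blk 8, set 0) → MISS  vc=[42, 38, 56]
12: 0x100 (blk 16, set 0) → MISS  vc=[42, 38, 56, 8]
13: 0x8f (blk 8, set 0) → VC-HIT  vc=[42, 38, 56, 16]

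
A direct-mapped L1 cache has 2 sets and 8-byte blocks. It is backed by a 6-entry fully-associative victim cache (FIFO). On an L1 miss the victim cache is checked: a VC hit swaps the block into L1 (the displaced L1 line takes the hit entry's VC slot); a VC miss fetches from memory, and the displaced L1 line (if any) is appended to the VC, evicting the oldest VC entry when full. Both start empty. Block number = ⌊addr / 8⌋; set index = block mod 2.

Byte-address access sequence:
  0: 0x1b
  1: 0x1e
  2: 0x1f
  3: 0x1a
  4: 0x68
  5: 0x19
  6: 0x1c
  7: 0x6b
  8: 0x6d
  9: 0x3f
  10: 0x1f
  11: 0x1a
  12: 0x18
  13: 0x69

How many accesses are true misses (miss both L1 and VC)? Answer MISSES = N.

MISSES = 3

#0 0x1b→b3/s1 MISS; vc=[]
#1 0x1e→b3/s1 L1-HIT; vc=[]
#2 0x1f→b3/s1 L1-HIT; vc=[]
#3 0x1a→b3/s1 L1-HIT; vc=[]
#4 0x68→b13/s1 MISS; vc=[3]
#5 0x19→b3/s1 VC-HIT; vc=[13]
#6 0x1c→b3/s1 L1-HIT; vc=[13]
#7 0x6b→b13/s1 VC-HIT; vc=[3]
#8 0x6d→b13/s1 L1-HIT; vc=[3]
#9 0x3f→b7/s1 MISS; vc=[3,13]
#10 0x1f→b3/s1 VC-HIT; vc=[7,13]
#11 0x1a→b3/s1 L1-HIT; vc=[7,13]
#12 0x18→b3/s1 L1-HIT; vc=[7,13]
#13 0x69→b13/s1 VC-HIT; vc=[7,3]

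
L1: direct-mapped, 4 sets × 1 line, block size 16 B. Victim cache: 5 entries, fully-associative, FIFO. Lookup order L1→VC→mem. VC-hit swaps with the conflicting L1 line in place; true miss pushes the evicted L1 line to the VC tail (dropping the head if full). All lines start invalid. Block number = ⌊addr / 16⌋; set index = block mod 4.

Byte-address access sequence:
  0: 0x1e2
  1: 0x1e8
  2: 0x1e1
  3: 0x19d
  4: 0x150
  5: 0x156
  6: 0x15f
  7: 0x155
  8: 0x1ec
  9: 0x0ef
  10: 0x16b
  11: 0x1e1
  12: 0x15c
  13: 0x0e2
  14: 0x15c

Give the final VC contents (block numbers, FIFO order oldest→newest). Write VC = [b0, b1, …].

0: 0x1e2 (blk 30, set 2) → MISS  vc=[]
1: 0x1e8 (blk 30, set 2) → L1-HIT  vc=[]
2: 0x1e1 (blk 30, set 2) → L1-HIT  vc=[]
3: 0x19d (blk 25, set 1) → MISS  vc=[]
4: 0x150 (blk 21, set 1) → MISS  vc=[25]
5: 0x156 (blk 21, set 1) → L1-HIT  vc=[25]
6: 0x15f (blk 21, set 1) → L1-HIT  vc=[25]
7: 0x155 (blk 21, set 1) → L1-HIT  vc=[25]
8: 0x1ec (blk 30, set 2) → L1-HIT  vc=[25]
9: 0xef (blk 14, set 2) → MISS  vc=[25, 30]
10: 0x16b (blk 22, set 2) → MISS  vc=[25, 30, 14]
11: 0x1e1 (blk 30, set 2) → VC-HIT  vc=[25, 22, 14]
12: 0x15c (blk 21, set 1) → L1-HIT  vc=[25, 22, 14]
13: 0xe2 (blk 14, set 2) → VC-HIT  vc=[25, 22, 30]
14: 0x15c (blk 21, set 1) → L1-HIT  vc=[25, 22, 30]

VC = [25, 22, 30]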